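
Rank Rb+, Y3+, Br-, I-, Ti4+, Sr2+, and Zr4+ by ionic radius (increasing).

Work out protons and electrons: Ti4+: 18 e⁻, Z=22, Zr4+: 36 e⁻, Z=40, Y3+: 36 e⁻, Z=39, Sr2+: 36 e⁻, Z=38, Rb+: 36 e⁻, Z=37, Br-: 36 e⁻, Z=35, I-: 54 e⁻, Z=53. Ti4+ < Zr4+ (same group, 1 shell fewer); Zr4+ < Y3+ (isoelectronic, higher Z=40 is smaller); Y3+ < Sr2+ (isoelectronic, higher Z=39 is smaller); Sr2+ < Rb+ (isoelectronic, higher Z=38 is smaller); Rb+ < Br- (both 36 e⁻, Z=37>35); Br- < I- (same group, 1 shell fewer).

Ti4+ < Zr4+ < Y3+ < Sr2+ < Rb+ < Br- < I-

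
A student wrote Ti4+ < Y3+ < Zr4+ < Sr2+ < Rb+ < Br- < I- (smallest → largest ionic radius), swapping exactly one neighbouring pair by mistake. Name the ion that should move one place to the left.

Zr4+

The pair Y3+, Zr4+ is the wrong way round — Zr4+ and Y3+ share 36 electrons; the higher nuclear charge on Zr (Z=40) contracts it more, so Zr4+ < Y3+. All other adjacent pairs agree with periodic trends, so Zr4+ is the misplaced ion.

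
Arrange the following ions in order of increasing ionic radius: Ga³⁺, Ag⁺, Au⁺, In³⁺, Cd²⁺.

Ga³⁺ (Z=31, 28 e⁻), In³⁺ (Z=49, 46 e⁻), Cd²⁺ (Z=48, 46 e⁻), Ag⁺ (Z=47, 46 e⁻), Au⁺ (Z=79, 78 e⁻). Ga³⁺ < In³⁺ (same group, period 4 vs 5); In³⁺ < Cd²⁺ (both 46 e⁻, Z=49>48); Cd²⁺ < Ag⁺ (both 46 e⁻, Z=48>47); Ag⁺ < Au⁺ (same group, 1 shell fewer).

Ga³⁺ < In³⁺ < Cd²⁺ < Ag⁺ < Au⁺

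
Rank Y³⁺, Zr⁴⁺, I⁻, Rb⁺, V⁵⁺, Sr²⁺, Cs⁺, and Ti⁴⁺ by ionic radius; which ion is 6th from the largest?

Tabulating Z and e⁻: V⁵⁺ (Z=23, 18 e⁻), Ti⁴⁺ (Z=22, 18 e⁻), Zr⁴⁺ (Z=40, 36 e⁻), Y³⁺ (Z=39, 36 e⁻), Sr²⁺ (Z=38, 36 e⁻), Rb⁺ (Z=37, 36 e⁻), Cs⁺ (Z=55, 54 e⁻), I⁻ (Z=53, 54 e⁻). V⁵⁺ < Ti⁴⁺ (both 18 e⁻, Z=23>22); Ti⁴⁺ < Zr⁴⁺ (same group, period 4 vs 5); Zr⁴⁺ < Y³⁺ (both 36 e⁻, Z=40>39); Y³⁺ < Sr²⁺ (both 36 e⁻, Z=39>38); Sr²⁺ < Rb⁺ (isoelectronic, higher Z=38 is smaller); Rb⁺ < Cs⁺ (same group, period 5 vs 6); Cs⁺ < I⁻ (both 54 e⁻, Z=55>53).
Ordering: V⁵⁺ < Ti⁴⁺ < Zr⁴⁺ < Y³⁺ < Sr²⁺ < Rb⁺ < Cs⁺ < I⁻. The 6th largest is Zr⁴⁺.

Zr⁴⁺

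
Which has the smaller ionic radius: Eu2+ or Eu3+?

These are all Eu ions. Removing more electrons (higher positive charge) pulls the remaining electrons in closer, so Eu3+ is smallest and Eu2+ is largest.

Eu3+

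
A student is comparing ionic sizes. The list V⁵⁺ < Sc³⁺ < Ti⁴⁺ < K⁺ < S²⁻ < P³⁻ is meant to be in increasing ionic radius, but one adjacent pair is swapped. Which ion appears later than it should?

Compare adjacent ions: Ti⁴⁺ and Sc³⁺ share 18 electrons; the higher nuclear charge on Ti (Z=22) contracts it more, so Ti⁴⁺ < Sc³⁺ — yet in this increasing list Sc³⁺ sits before Ti⁴⁺. Nothing else is reversed, so Ti⁴⁺ should move one place to the left.

Ti⁴⁺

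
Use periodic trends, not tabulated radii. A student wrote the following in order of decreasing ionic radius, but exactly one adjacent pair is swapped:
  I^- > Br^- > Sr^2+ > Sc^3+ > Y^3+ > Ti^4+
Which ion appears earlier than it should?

Sc^3+

The pair Sc^3+, Y^3+ is the wrong way round — Sc^3+ and Y^3+ are in one column with the same charge; the lighter period-4 ion has one fewer shell and is smaller. All other adjacent pairs agree with periodic trends, so Sc^3+ is the misplaced ion.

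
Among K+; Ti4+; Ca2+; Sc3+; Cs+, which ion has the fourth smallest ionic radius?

K+

First list Z and electron count for each: Ti4+ (Z=22, 18 e⁻), Sc3+ (Z=21, 18 e⁻), Ca2+ (Z=20, 18 e⁻), K+ (Z=19, 18 e⁻), Cs+ (Z=55, 54 e⁻). Ti4+ < Sc3+ (isoelectronic, higher Z=22 is smaller); Sc3+ < Ca2+ (isoelectronic, higher Z=21 is smaller); Ca2+ < K+ (both 18 e⁻, Z=20>19); K+ < Cs+ (same group, 2 shells fewer).
Full ascending order: Ti4+ < Sc3+ < Ca2+ < K+ < Cs+. Counting from the smallest, position 4 is K+.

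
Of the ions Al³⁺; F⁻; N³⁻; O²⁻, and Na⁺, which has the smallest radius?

Al³⁺

All of these have 10 electrons (isoelectronic). With the same electron cloud, the ion with the most protons pulls it in tightest. Nuclear charges: Al³⁺ (Z=13), Na⁺ (Z=11), F⁻ (Z=9), O²⁻ (Z=8), N³⁻ (Z=7). Highest Z is smallest.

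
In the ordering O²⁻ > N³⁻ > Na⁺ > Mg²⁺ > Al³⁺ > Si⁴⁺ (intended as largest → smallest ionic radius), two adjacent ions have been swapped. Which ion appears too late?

Check each adjacent pair. O²⁻ and N³⁻ are reversed: both have 10 electrons but Z(O)=8 > Z(N)=7, so O²⁻ should be the smaller of the two. No other neighbouring pair contradicts the periodic trends, so N³⁻ is the ion listed too late.

N³⁻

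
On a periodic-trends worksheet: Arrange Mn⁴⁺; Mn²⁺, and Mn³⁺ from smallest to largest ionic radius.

Mn⁴⁺ < Mn³⁺ < Mn²⁺

These are all Mn ions. Removing more electrons (higher positive charge) pulls the remaining electrons in closer, so Mn⁴⁺ is smallest and Mn²⁺ is largest.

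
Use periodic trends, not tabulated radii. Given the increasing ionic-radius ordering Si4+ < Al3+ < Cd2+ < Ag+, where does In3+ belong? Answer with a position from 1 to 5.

3

Si4+ (Z=14, 10 e⁻), Al3+ (Z=13, 10 e⁻), In3+ (Z=49, 46 e⁻), Cd2+ (Z=48, 46 e⁻), Ag+ (Z=47, 46 e⁻). Si4+ < Al3+ (isoelectronic, higher Z=14 is smaller); Al3+ < In3+ (same group, period 3 vs 5); In3+ < Cd2+ (isoelectronic, higher Z=49 is smaller); Cd2+ < Ag+ (isoelectronic, higher Z=48 is smaller).
The complete sequence is Si4+ < Al3+ < In3+ < Cd2+ < Ag+. In3+ sits at position 3.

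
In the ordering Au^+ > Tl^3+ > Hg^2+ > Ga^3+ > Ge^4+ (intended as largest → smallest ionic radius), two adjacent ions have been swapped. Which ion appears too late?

Hg^2+

The pair Tl^3+, Hg^2+ is the wrong way round — they are isoelectronic (78 e⁻) and Tl has more protons than Hg (81 vs 80), making Tl^3+ smaller. All other adjacent pairs agree with periodic trends, so Hg^2+ is the misplaced ion.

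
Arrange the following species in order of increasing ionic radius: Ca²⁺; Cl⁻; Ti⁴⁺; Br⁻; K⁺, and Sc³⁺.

Ti⁴⁺ < Sc³⁺ < Ca²⁺ < K⁺ < Cl⁻ < Br⁻

Electron counts and nuclear charges: Ti⁴⁺ (Z=22, 18 e⁻), Sc³⁺ (Z=21, 18 e⁻), Ca²⁺ (Z=20, 18 e⁻), K⁺ (Z=19, 18 e⁻), Cl⁻ (Z=17, 18 e⁻), Br⁻ (Z=35, 36 e⁻). Ti⁴⁺ < Sc³⁺ (isoelectronic, higher Z=22 is smaller); Sc³⁺ < Ca²⁺ (both 18 e⁻, Z=21>20); Ca²⁺ < K⁺ (isoelectronic, higher Z=20 is smaller); K⁺ < Cl⁻ (isoelectronic, higher Z=19 is smaller); Cl⁻ < Br⁻ (same group, period 3 vs 4).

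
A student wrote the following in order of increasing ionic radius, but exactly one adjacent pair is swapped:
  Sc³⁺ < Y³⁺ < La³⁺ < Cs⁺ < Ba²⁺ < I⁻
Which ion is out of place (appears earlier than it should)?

Cs⁺

The pair Cs⁺, Ba²⁺ is the wrong way round — both have 54 electrons but Z(Ba)=56 > Z(Cs)=55, so Ba²⁺ should be the smaller of the two. All other adjacent pairs agree with periodic trends, so Cs⁺ is the misplaced ion.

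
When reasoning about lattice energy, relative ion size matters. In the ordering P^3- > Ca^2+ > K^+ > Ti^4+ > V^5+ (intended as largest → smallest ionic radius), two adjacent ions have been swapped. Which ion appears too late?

K^+

The pair Ca^2+, K^+ is the wrong way round — both have 18 electrons but Z(Ca)=20 > Z(K)=19, so Ca^2+ should be the smaller of the two. All other adjacent pairs agree with periodic trends, so K^+ is the misplaced ion.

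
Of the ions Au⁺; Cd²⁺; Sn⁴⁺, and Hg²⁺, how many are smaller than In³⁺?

Work out protons and electrons: Sn⁴⁺ (Z=50, 46 e⁻), In³⁺ (Z=49, 46 e⁻), Cd²⁺ (Z=48, 46 e⁻), Hg²⁺ (Z=80, 78 e⁻), Au⁺ (Z=79, 78 e⁻). Sn⁴⁺ < In³⁺ (both 46 e⁻, Z=50>49); In³⁺ < Cd²⁺ (both 46 e⁻, Z=49>48); Cd²⁺ < Hg²⁺ (same group, 1 shell fewer); Hg²⁺ < Au⁺ (isoelectronic, higher Z=80 is smaller).
Overall: Sn⁴⁺ < In³⁺ < Cd²⁺ < Hg²⁺ < Au⁺. In³⁺ has 1 below it and 3 above. Count: 1.

1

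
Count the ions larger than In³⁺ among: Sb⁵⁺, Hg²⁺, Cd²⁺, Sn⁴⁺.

First list Z and electron count for each: Sb⁵⁺ (Z=51, 46 e⁻), Sn⁴⁺ (Z=50, 46 e⁻), In³⁺ (Z=49, 46 e⁻), Cd²⁺ (Z=48, 46 e⁻), Hg²⁺ (Z=80, 78 e⁻). Sb⁵⁺ < Sn⁴⁺ (both 46 e⁻, Z=51>50); Sn⁴⁺ < In³⁺ (both 46 e⁻, Z=50>49); In³⁺ < Cd²⁺ (both 46 e⁻, Z=49>48); Cd²⁺ < Hg²⁺ (same group, period 5 vs 6).
Relative to In³⁺, the ions that are larger are Cd²⁺, Hg²⁺. That's 2.

2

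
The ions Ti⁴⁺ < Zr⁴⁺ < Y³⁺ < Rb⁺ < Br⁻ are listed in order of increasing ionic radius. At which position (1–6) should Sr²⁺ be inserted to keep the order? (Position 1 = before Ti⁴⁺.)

4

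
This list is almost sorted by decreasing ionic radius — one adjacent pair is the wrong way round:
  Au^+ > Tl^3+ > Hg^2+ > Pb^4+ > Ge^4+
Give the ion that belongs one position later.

The pair Tl^3+, Hg^2+ is the wrong way round — both have 78 electrons but Z(Tl)=81 > Z(Hg)=80, so Tl^3+ should be the smaller of the two. All other adjacent pairs agree with periodic trends, so Tl^3+ is the misplaced ion.

Tl^3+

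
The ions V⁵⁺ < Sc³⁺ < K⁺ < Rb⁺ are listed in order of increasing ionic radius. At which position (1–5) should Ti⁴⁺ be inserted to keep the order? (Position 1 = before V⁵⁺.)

2

Work out protons and electrons: V⁵⁺ has 18 e⁻ (Z=23), Ti⁴⁺ has 18 e⁻ (Z=22), Sc³⁺ has 18 e⁻ (Z=21), K⁺ has 18 e⁻ (Z=19), Rb⁺ has 36 e⁻ (Z=37). V⁵⁺ < Ti⁴⁺ (isoelectronic, higher Z=23 is smaller); Ti⁴⁺ < Sc³⁺ (both 18 e⁻, Z=22>21); Sc³⁺ < K⁺ (isoelectronic, higher Z=21 is smaller); K⁺ < Rb⁺ (same group, period 4 vs 5).
The complete sequence is V⁵⁺ < Ti⁴⁺ < Sc³⁺ < K⁺ < Rb⁺. Ti⁴⁺ sits at position 2.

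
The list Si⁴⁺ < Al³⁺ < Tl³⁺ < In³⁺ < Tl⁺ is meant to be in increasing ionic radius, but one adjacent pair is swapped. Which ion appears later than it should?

Scanning neighbour by neighbour, only Tl³⁺/In³⁺ violates a trend: same group and charge — period 5 sits above period 6, so In³⁺ is smaller. That makes In³⁺ the one sitting a position late relative to where it belongs.

In³⁺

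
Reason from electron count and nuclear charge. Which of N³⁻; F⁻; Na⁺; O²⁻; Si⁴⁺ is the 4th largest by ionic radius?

Na⁺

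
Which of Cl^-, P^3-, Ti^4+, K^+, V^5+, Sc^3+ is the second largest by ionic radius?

Each ion has 18 electrons. The ranking follows nuclear charge in reverse — greater Z gives a smaller radius. V^5+ (Z=23), Ti^4+ (Z=22), Sc^3+ (Z=21), K^+ (Z=19), Cl^- (Z=17), P^3- (Z=15).
That gives V^5+ < Ti^4+ < Sc^3+ < K^+ < Cl^- < P^3-. From the largest end, number 2 is Cl^-.

Cl^-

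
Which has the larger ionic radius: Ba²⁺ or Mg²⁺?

All are in the same group with charge +2. Radius grows down the group as n (the outermost shell) increases.

Ba²⁺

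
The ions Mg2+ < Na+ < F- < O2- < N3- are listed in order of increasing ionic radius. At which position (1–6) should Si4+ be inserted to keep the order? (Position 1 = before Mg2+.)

Each ion has 10 electrons. The ranking follows nuclear charge in reverse — greater Z gives a smaller radius. Si4+ (Z=14), Mg2+ (Z=12), Na+ (Z=11), F- (Z=9), O2- (Z=8), N3- (Z=7).
Putting Si4+ in gives Si4+ < Mg2+ < Na+ < F- < O2- < N3-; it lands at slot 1.

1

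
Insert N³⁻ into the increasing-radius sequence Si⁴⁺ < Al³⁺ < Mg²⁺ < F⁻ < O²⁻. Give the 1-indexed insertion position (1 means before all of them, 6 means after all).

6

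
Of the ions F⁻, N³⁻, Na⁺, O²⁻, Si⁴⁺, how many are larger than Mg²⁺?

4

These species are isoelectronic with 10 electrons. The only difference is the number of protons: Si⁴⁺ (Z=14), Mg²⁺ (Z=12), Na⁺ (Z=11), F⁻ (Z=9), O²⁻ (Z=8), N³⁻ (Z=7). The strongest nuclear pull (Si⁴⁺) gives the smallest ion.
Ordering all of them (including Mg²⁺) by radius gives Si⁴⁺ < Mg²⁺ < Na⁺ < F⁻ < O²⁻ < N³⁻. Count: 4.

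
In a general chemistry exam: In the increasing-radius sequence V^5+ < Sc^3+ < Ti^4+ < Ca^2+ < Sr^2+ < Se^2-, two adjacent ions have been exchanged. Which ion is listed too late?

Scanning neighbour by neighbour, only Sc^3+/Ti^4+ violates a trend: they are isoelectronic (18 e⁻) and Ti has more protons than Sc (22 vs 21), making Ti^4+ smaller. That makes Ti^4+ the one sitting a position late relative to where it belongs.

Ti^4+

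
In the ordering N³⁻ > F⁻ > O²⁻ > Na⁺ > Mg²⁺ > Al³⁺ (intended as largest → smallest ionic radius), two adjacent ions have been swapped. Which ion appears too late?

O²⁻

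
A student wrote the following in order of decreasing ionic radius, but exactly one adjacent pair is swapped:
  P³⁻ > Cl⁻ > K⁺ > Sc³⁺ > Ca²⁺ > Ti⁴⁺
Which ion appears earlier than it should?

Sc³⁺

Check each adjacent pair. Sc³⁺ and Ca²⁺ are reversed: Sc³⁺ and Ca²⁺ share 18 electrons; the higher nuclear charge on Sc (Z=21) contracts it more, so Sc³⁺ < Ca²⁺. No other neighbouring pair contradicts the periodic trends, so Sc³⁺ is the ion listed too early.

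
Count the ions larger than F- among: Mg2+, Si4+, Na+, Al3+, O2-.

Each ion has 10 electrons. The ranking follows nuclear charge in reverse — greater Z gives a smaller radius. Si4+ (Z=14), Al3+ (Z=13), Mg2+ (Z=12), Na+ (Z=11), F- (Z=9), O2- (Z=8).
Ordering all of them (including F-) by radius gives Si4+ < Al3+ < Mg2+ < Na+ < F- < O2-. That's 1.

1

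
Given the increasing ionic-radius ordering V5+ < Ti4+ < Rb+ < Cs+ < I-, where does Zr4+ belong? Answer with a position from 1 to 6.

Work out protons and electrons: V5+: 18 e⁻, Z=23, Ti4+: 18 e⁻, Z=22, Zr4+: 36 e⁻, Z=40, Rb+: 36 e⁻, Z=37, Cs+: 54 e⁻, Z=55, I-: 54 e⁻, Z=53. V5+ < Ti4+ (both 18 e⁻, Z=23>22); Ti4+ < Zr4+ (same group, 1 shell fewer); Zr4+ < Rb+ (isoelectronic, higher Z=40 is smaller); Rb+ < Cs+ (same group, 1 shell fewer); Cs+ < I- (both 54 e⁻, Z=55>53).
Putting Zr4+ in gives V5+ < Ti4+ < Zr4+ < Rb+ < Cs+ < I-; it lands at slot 3.

3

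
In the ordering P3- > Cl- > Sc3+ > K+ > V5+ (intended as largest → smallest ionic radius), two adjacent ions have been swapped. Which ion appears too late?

K+

Compare adjacent ions: Sc3+ and K+ share 18 electrons; the higher nuclear charge on Sc (Z=21) contracts it more, so Sc3+ < K+ — yet in this decreasing list Sc3+ sits before K+. Nothing else is reversed, so K+ should move one place to the left.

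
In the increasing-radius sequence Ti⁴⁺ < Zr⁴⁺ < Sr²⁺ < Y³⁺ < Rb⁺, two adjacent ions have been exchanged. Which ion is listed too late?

Scanning neighbour by neighbour, only Sr²⁺/Y³⁺ violates a trend: Y³⁺ and Sr²⁺ share 36 electrons; the higher nuclear charge on Y (Z=39) contracts it more, so Y³⁺ < Sr²⁺. That makes Y³⁺ the one sitting a position late relative to where it belongs.

Y³⁺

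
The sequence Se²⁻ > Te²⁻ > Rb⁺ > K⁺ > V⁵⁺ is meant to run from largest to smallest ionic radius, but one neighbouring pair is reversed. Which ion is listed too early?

Se²⁻

Compare adjacent ions: Se²⁻ and Te²⁻ are in one column with the same charge; the lighter period-4 ion has one fewer shell and is smaller — yet in this decreasing list Se²⁻ sits before Te²⁻. Nothing else is reversed, so Se²⁻ should move one place to the right.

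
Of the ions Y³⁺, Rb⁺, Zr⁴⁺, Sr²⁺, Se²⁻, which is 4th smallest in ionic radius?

Rb⁺

All of these have 36 electrons (isoelectronic). With the same electron cloud, the ion with the most protons pulls it in tightest. Nuclear charges: Zr⁴⁺ (Z=40), Y³⁺ (Z=39), Sr²⁺ (Z=38), Rb⁺ (Z=37), Se²⁻ (Z=34). Highest Z is smallest.
Full ascending order: Zr⁴⁺ < Y³⁺ < Sr²⁺ < Rb⁺ < Se²⁻. Counting from the smallest, position 4 is Rb⁺.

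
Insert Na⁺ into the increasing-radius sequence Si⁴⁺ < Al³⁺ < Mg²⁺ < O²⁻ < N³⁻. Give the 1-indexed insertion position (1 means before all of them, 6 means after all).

4

Each ion has 10 electrons. The ranking follows nuclear charge in reverse — greater Z gives a smaller radius. Si⁴⁺ (Z=14), Al³⁺ (Z=13), Mg²⁺ (Z=12), Na⁺ (Z=11), O²⁻ (Z=8), N³⁻ (Z=7).
The complete sequence is Si⁴⁺ < Al³⁺ < Mg²⁺ < Na⁺ < O²⁻ < N³⁻. Na⁺ sits at position 4.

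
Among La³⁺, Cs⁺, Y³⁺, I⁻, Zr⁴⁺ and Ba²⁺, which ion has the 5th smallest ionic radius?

Cs⁺

Zr⁴⁺: 36 e⁻, Z=40, Y³⁺: 36 e⁻, Z=39, La³⁺: 54 e⁻, Z=57, Ba²⁺: 54 e⁻, Z=56, Cs⁺: 54 e⁻, Z=55, I⁻: 54 e⁻, Z=53. Zr⁴⁺ < Y³⁺ (isoelectronic, higher Z=40 is smaller); Y³⁺ < La³⁺ (same group, 1 shell fewer); La³⁺ < Ba²⁺ (both 54 e⁻, Z=57>56); Ba²⁺ < Cs⁺ (isoelectronic, higher Z=56 is smaller); Cs⁺ < I⁻ (both 54 e⁻, Z=55>53).
So the order is Zr⁴⁺ < Y³⁺ < La³⁺ < Ba²⁺ < Cs⁺ < I⁻; the 5th-smallest ion is Cs⁺.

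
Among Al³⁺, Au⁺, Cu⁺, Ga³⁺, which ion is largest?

Au⁺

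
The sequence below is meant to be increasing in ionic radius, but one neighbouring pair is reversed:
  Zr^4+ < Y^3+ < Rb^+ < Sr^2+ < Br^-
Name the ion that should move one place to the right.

Rb^+

The pair Rb^+, Sr^2+ is the wrong way round — both have 36 electrons but Z(Sr)=38 > Z(Rb)=37, so Sr^2+ should be the smaller of the two. All other adjacent pairs agree with periodic trends, so Rb^+ is the misplaced ion.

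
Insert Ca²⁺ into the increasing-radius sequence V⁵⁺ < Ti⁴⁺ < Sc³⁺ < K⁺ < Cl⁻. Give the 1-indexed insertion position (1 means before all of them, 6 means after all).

4

Isoelectronic series (18 e⁻ each). Size is set by nuclear charge: more protons means a smaller ion. V⁵⁺ (Z=23), Ti⁴⁺ (Z=22), Sc³⁺ (Z=21), Ca²⁺ (Z=20), K⁺ (Z=19), Cl⁻ (Z=17).
Putting Ca²⁺ in gives V⁵⁺ < Ti⁴⁺ < Sc³⁺ < Ca²⁺ < K⁺ < Cl⁻; it lands at slot 4.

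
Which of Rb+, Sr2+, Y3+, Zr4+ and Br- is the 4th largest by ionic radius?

These species are isoelectronic with 36 electrons. The only difference is the number of protons: Zr4+ (Z=40), Y3+ (Z=39), Sr2+ (Z=38), Rb+ (Z=37), Br- (Z=35). The strongest nuclear pull (Zr4+) gives the smallest ion.
That gives Zr4+ < Y3+ < Sr2+ < Rb+ < Br-. From the largest end, number 4 is Y3+.

Y3+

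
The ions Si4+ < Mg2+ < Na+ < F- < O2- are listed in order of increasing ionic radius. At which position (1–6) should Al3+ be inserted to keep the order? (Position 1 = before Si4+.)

2

These species are isoelectronic with 10 electrons. The only difference is the number of protons: Si4+ (Z=14), Al3+ (Z=13), Mg2+ (Z=12), Na+ (Z=11), F- (Z=9), O2- (Z=8). The strongest nuclear pull (Si4+) gives the smallest ion.
Merged order: Si4+ < Al3+ < Mg2+ < Na+ < F- < O2- — Al3+ is number 2.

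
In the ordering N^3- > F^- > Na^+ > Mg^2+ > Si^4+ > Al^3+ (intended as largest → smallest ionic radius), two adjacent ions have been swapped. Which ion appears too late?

Check each adjacent pair. Si^4+ and Al^3+ are reversed: Si^4+ and Al^3+ share 10 electrons; the higher nuclear charge on Si (Z=14) contracts it more, so Si^4+ < Al^3+. No other neighbouring pair contradicts the periodic trends, so Al^3+ is the ion listed too late.

Al^3+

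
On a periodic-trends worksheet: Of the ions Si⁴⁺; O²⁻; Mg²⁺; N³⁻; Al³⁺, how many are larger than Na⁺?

Each ion has 10 electrons. The ranking follows nuclear charge in reverse — greater Z gives a smaller radius. Si⁴⁺ (Z=14), Al³⁺ (Z=13), Mg²⁺ (Z=12), Na⁺ (Z=11), O²⁻ (Z=8), N³⁻ (Z=7).
Overall: Si⁴⁺ < Al³⁺ < Mg²⁺ < Na⁺ < O²⁻ < N³⁻. Na⁺ has 3 below it and 2 above. So 2 are larger.

2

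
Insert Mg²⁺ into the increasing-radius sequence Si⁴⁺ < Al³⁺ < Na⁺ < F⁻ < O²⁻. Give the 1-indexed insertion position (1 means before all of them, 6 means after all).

3

Isoelectronic series (10 e⁻ each). Size is set by nuclear charge: more protons means a smaller ion. Si⁴⁺ (Z=14), Al³⁺ (Z=13), Mg²⁺ (Z=12), Na⁺ (Z=11), F⁻ (Z=9), O²⁻ (Z=8).
Merged order: Si⁴⁺ < Al³⁺ < Mg²⁺ < Na⁺ < F⁻ < O²⁻ — Mg²⁺ is number 3.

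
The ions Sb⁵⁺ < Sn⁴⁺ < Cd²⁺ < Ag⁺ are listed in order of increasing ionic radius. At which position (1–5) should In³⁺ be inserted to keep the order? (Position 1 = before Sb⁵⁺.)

These species are isoelectronic with 46 electrons. The only difference is the number of protons: Sb⁵⁺ (Z=51), Sn⁴⁺ (Z=50), In³⁺ (Z=49), Cd²⁺ (Z=48), Ag⁺ (Z=47). The strongest nuclear pull (Sb⁵⁺) gives the smallest ion.
With In³⁺ included the full order is Sb⁵⁺ < Sn⁴⁺ < In³⁺ < Cd²⁺ < Ag⁺, so it takes position 3.

3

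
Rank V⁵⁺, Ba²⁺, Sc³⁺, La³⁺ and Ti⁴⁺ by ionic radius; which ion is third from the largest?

Electron counts and nuclear charges: V⁵⁺: 18 e⁻, Z=23, Ti⁴⁺: 18 e⁻, Z=22, Sc³⁺: 18 e⁻, Z=21, La³⁺: 54 e⁻, Z=57, Ba²⁺: 54 e⁻, Z=56. V⁵⁺ < Ti⁴⁺ (both 18 e⁻, Z=23>22); Ti⁴⁺ < Sc³⁺ (both 18 e⁻, Z=22>21); Sc³⁺ < La³⁺ (same group, period 4 vs 6); La³⁺ < Ba²⁺ (isoelectronic, higher Z=57 is smaller).
That gives V⁵⁺ < Ti⁴⁺ < Sc³⁺ < La³⁺ < Ba²⁺. From the largest end, number 3 is Sc³⁺.

Sc³⁺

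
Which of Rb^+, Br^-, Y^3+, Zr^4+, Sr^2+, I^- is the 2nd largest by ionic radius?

Br^-

Work out protons and electrons: Zr^4+: 36 e⁻, Z=40, Y^3+: 36 e⁻, Z=39, Sr^2+: 36 e⁻, Z=38, Rb^+: 36 e⁻, Z=37, Br^-: 36 e⁻, Z=35, I^-: 54 e⁻, Z=53. Zr^4+ < Y^3+ (both 36 e⁻, Z=40>39); Y^3+ < Sr^2+ (isoelectronic, higher Z=39 is smaller); Sr^2+ < Rb^+ (both 36 e⁻, Z=38>37); Rb^+ < Br^- (both 36 e⁻, Z=37>35); Br^- < I^- (same group, period 4 vs 5).
Ordering: Zr^4+ < Y^3+ < Sr^2+ < Rb^+ < Br^- < I^-. The 2nd largest is Br^-.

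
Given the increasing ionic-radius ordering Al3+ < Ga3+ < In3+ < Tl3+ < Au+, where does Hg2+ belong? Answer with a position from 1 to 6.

Electron counts and nuclear charges: Al3+ has 10 e⁻ (Z=13), Ga3+ has 28 e⁻ (Z=31), In3+ has 46 e⁻ (Z=49), Tl3+ has 78 e⁻ (Z=81), Hg2+ has 78 e⁻ (Z=80), Au+ has 78 e⁻ (Z=79). Al3+ < Ga3+ (same group, period 3 vs 4); Ga3+ < In3+ (same group, period 4 vs 5); In3+ < Tl3+ (same group, period 5 vs 6); Tl3+ < Hg2+ (both 78 e⁻, Z=81>80); Hg2+ < Au+ (both 78 e⁻, Z=80>79).
Putting Hg2+ in gives Al3+ < Ga3+ < In3+ < Tl3+ < Hg2+ < Au+; it lands at slot 5.

5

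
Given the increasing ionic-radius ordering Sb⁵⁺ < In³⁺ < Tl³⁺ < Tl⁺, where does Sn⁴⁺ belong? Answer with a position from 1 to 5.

2

Electron counts and nuclear charges: Sb⁵⁺ (Z=51, 46 e⁻), Sn⁴⁺ (Z=50, 46 e⁻), In³⁺ (Z=49, 46 e⁻), Tl³⁺ (Z=81, 78 e⁻), Tl⁺ (Z=81, 80 e⁻). Sb⁵⁺ < Sn⁴⁺ (isoelectronic, higher Z=51 is smaller); Sn⁴⁺ < In³⁺ (both 46 e⁻, Z=50>49); In³⁺ < Tl³⁺ (same group, period 5 vs 6); Tl³⁺ < Tl⁺ (higher charge on the same element).
With Sn⁴⁺ included the full order is Sb⁵⁺ < Sn⁴⁺ < In³⁺ < Tl³⁺ < Tl⁺, so it takes position 2.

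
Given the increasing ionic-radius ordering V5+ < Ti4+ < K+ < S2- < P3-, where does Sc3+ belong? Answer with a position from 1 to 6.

3

These species are isoelectronic with 18 electrons. The only difference is the number of protons: V5+ (Z=23), Ti4+ (Z=22), Sc3+ (Z=21), K+ (Z=19), S2- (Z=16), P3- (Z=15). The strongest nuclear pull (V5+) gives the smallest ion.
Merged order: V5+ < Ti4+ < Sc3+ < K+ < S2- < P3- — Sc3+ is number 3.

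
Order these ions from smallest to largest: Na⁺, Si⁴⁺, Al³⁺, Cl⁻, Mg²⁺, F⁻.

Si⁴⁺ (Z=14, 10 e⁻), Al³⁺ (Z=13, 10 e⁻), Mg²⁺ (Z=12, 10 e⁻), Na⁺ (Z=11, 10 e⁻), F⁻ (Z=9, 10 e⁻), Cl⁻ (Z=17, 18 e⁻). Si⁴⁺ < Al³⁺ (both 10 e⁻, Z=14>13); Al³⁺ < Mg²⁺ (both 10 e⁻, Z=13>12); Mg²⁺ < Na⁺ (both 10 e⁻, Z=12>11); Na⁺ < F⁻ (isoelectronic, higher Z=11 is smaller); F⁻ < Cl⁻ (same group, 1 shell fewer).

Si⁴⁺ < Al³⁺ < Mg²⁺ < Na⁺ < F⁻ < Cl⁻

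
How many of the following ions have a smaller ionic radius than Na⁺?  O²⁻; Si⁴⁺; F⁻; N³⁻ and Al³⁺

All of these have 10 electrons (isoelectronic). With the same electron cloud, the ion with the most protons pulls it in tightest. Nuclear charges: Si⁴⁺ (Z=14), Al³⁺ (Z=13), Na⁺ (Z=11), F⁻ (Z=9), O²⁻ (Z=8), N³⁻ (Z=7). Highest Z is smallest.
Ordering all of them (including Na⁺) by radius gives Si⁴⁺ < Al³⁺ < Na⁺ < F⁻ < O²⁻ < N³⁻. That's 2.

2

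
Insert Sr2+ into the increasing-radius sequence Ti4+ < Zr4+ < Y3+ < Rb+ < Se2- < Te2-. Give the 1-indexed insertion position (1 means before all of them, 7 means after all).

4

Work out protons and electrons: Ti4+ (Z=22, 18 e⁻), Zr4+ (Z=40, 36 e⁻), Y3+ (Z=39, 36 e⁻), Sr2+ (Z=38, 36 e⁻), Rb+ (Z=37, 36 e⁻), Se2- (Z=34, 36 e⁻), Te2- (Z=52, 54 e⁻). Ti4+ < Zr4+ (same group, 1 shell fewer); Zr4+ < Y3+ (isoelectronic, higher Z=40 is smaller); Y3+ < Sr2+ (isoelectronic, higher Z=39 is smaller); Sr2+ < Rb+ (isoelectronic, higher Z=38 is smaller); Rb+ < Se2- (isoelectronic, higher Z=37 is smaller); Se2- < Te2- (same group, period 4 vs 5).
With Sr2+ included the full order is Ti4+ < Zr4+ < Y3+ < Sr2+ < Rb+ < Se2- < Te2-, so it takes position 4.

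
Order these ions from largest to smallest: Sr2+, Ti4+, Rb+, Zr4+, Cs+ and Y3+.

First list Z and electron count for each: Ti4+: 18 e⁻, Z=22, Zr4+: 36 e⁻, Z=40, Y3+: 36 e⁻, Z=39, Sr2+: 36 e⁻, Z=38, Rb+: 36 e⁻, Z=37, Cs+: 54 e⁻, Z=55. Ti4+ < Zr4+ (same group, period 4 vs 5); Zr4+ < Y3+ (both 36 e⁻, Z=40>39); Y3+ < Sr2+ (both 36 e⁻, Z=39>38); Sr2+ < Rb+ (isoelectronic, higher Z=38 is smaller); Rb+ < Cs+ (same group, 1 shell fewer).

Cs+ > Rb+ > Sr2+ > Y3+ > Zr4+ > Ti4+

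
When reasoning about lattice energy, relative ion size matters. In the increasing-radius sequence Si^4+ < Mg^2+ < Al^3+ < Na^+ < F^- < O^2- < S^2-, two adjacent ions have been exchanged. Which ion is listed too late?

Al^3+

The pair Mg^2+, Al^3+ is the wrong way round — Al^3+ and Mg^2+ share 10 electrons; the higher nuclear charge on Al (Z=13) contracts it more, so Al^3+ < Mg^2+. All other adjacent pairs agree with periodic trends, so Al^3+ is the misplaced ion.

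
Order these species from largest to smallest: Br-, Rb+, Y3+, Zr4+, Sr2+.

Br- > Rb+ > Sr2+ > Y3+ > Zr4+

These species are isoelectronic with 36 electrons. The only difference is the number of protons: Zr4+ (Z=40), Y3+ (Z=39), Sr2+ (Z=38), Rb+ (Z=37), Br- (Z=35). The strongest nuclear pull (Zr4+) gives the smallest ion.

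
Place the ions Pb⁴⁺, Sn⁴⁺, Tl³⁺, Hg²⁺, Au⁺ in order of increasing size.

Sn⁴⁺ < Pb⁴⁺ < Tl³⁺ < Hg²⁺ < Au⁺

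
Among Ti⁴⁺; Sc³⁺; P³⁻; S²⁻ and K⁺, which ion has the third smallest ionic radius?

K⁺

Isoelectronic series (18 e⁻ each). Size is set by nuclear charge: more protons means a smaller ion. Ti⁴⁺ (Z=22), Sc³⁺ (Z=21), K⁺ (Z=19), S²⁻ (Z=16), P³⁻ (Z=15).
Full ascending order: Ti⁴⁺ < Sc³⁺ < K⁺ < S²⁻ < P³⁻. Counting from the smallest, position 3 is K⁺.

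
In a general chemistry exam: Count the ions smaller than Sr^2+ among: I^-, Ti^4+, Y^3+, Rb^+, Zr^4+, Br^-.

3

First list Z and electron count for each: Ti^4+ has 18 e⁻ (Z=22), Zr^4+ has 36 e⁻ (Z=40), Y^3+ has 36 e⁻ (Z=39), Sr^2+ has 36 e⁻ (Z=38), Rb^+ has 36 e⁻ (Z=37), Br^- has 36 e⁻ (Z=35), I^- has 54 e⁻ (Z=53). Ti^4+ < Zr^4+ (same group, period 4 vs 5); Zr^4+ < Y^3+ (both 36 e⁻, Z=40>39); Y^3+ < Sr^2+ (both 36 e⁻, Z=39>38); Sr^2+ < Rb^+ (isoelectronic, higher Z=38 is smaller); Rb^+ < Br^- (isoelectronic, higher Z=37 is smaller); Br^- < I^- (same group, 1 shell fewer).
Placing each against Sr^2+: smaller — Ti^4+, Zr^4+, Y^3+; larger — Rb^+, Br^-, I^-. So 3 are smaller.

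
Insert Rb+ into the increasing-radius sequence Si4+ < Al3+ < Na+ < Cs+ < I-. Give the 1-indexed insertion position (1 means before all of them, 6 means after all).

Work out protons and electrons: Si4+: 10 e⁻, Z=14, Al3+: 10 e⁻, Z=13, Na+: 10 e⁻, Z=11, Rb+: 36 e⁻, Z=37, Cs+: 54 e⁻, Z=55, I-: 54 e⁻, Z=53. Si4+ < Al3+ (isoelectronic, higher Z=14 is smaller); Al3+ < Na+ (both 10 e⁻, Z=13>11); Na+ < Rb+ (same group, period 3 vs 5); Rb+ < Cs+ (same group, period 5 vs 6); Cs+ < I- (isoelectronic, higher Z=55 is smaller).
With Rb+ included the full order is Si4+ < Al3+ < Na+ < Rb+ < Cs+ < I-, so it takes position 4.

4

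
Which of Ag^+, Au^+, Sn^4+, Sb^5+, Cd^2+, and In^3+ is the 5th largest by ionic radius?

Sn^4+

Tabulating Z and e⁻: Sb^5+ (Z=51, 46 e⁻), Sn^4+ (Z=50, 46 e⁻), In^3+ (Z=49, 46 e⁻), Cd^2+ (Z=48, 46 e⁻), Ag^+ (Z=47, 46 e⁻), Au^+ (Z=79, 78 e⁻). Sb^5+ < Sn^4+ (isoelectronic, higher Z=51 is smaller); Sn^4+ < In^3+ (both 46 e⁻, Z=50>49); In^3+ < Cd^2+ (isoelectronic, higher Z=49 is smaller); Cd^2+ < Ag^+ (isoelectronic, higher Z=48 is smaller); Ag^+ < Au^+ (same group, period 5 vs 6).
Full ascending order: Sb^5+ < Sn^4+ < In^3+ < Cd^2+ < Ag^+ < Au^+. Counting from the largest, position 5 is Sn^4+.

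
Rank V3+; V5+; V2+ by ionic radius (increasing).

V5+ < V3+ < V2+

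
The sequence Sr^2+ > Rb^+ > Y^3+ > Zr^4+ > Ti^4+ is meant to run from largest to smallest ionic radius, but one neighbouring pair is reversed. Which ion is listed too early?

Sr^2+

The pair Sr^2+, Rb^+ is the wrong way round — both have 36 electrons but Z(Sr)=38 > Z(Rb)=37, so Sr^2+ should be the smaller of the two. All other adjacent pairs agree with periodic trends, so Sr^2+ is the misplaced ion.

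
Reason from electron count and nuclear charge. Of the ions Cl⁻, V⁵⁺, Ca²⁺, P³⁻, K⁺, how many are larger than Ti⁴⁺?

4

Isoelectronic series (18 e⁻ each). Size is set by nuclear charge: more protons means a smaller ion. V⁵⁺ (Z=23), Ti⁴⁺ (Z=22), Ca²⁺ (Z=20), K⁺ (Z=19), Cl⁻ (Z=17), P³⁻ (Z=15).
Ordering all of them (including Ti⁴⁺) by radius gives V⁵⁺ < Ti⁴⁺ < Ca²⁺ < K⁺ < Cl⁻ < P³⁻. That's 4.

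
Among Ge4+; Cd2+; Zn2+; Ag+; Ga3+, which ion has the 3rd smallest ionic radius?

Zn2+

Tabulating Z and e⁻: Ge4+: 28 e⁻, Z=32, Ga3+: 28 e⁻, Z=31, Zn2+: 28 e⁻, Z=30, Cd2+: 46 e⁻, Z=48, Ag+: 46 e⁻, Z=47. Ge4+ < Ga3+ (both 28 e⁻, Z=32>31); Ga3+ < Zn2+ (both 28 e⁻, Z=31>30); Zn2+ < Cd2+ (same group, 1 shell fewer); Cd2+ < Ag+ (isoelectronic, higher Z=48 is smaller).
Full ascending order: Ge4+ < Ga3+ < Zn2+ < Cd2+ < Ag+. Counting from the smallest, position 3 is Zn2+.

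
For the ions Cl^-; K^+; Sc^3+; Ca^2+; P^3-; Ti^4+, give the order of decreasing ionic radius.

Each ion has 18 electrons. The ranking follows nuclear charge in reverse — greater Z gives a smaller radius. Ti^4+ (Z=22), Sc^3+ (Z=21), Ca^2+ (Z=20), K^+ (Z=19), Cl^- (Z=17), P^3- (Z=15).

P^3- > Cl^- > K^+ > Ca^2+ > Sc^3+ > Ti^4+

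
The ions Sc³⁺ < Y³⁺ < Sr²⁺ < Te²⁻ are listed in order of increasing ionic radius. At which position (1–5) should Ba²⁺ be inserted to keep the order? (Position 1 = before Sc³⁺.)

Sc³⁺: 18 e⁻, Z=21, Y³⁺: 36 e⁻, Z=39, Sr²⁺: 36 e⁻, Z=38, Ba²⁺: 54 e⁻, Z=56, Te²⁻: 54 e⁻, Z=52. Sc³⁺ < Y³⁺ (same group, period 4 vs 5); Y³⁺ < Sr²⁺ (isoelectronic, higher Z=39 is smaller); Sr²⁺ < Ba²⁺ (same group, period 5 vs 6); Ba²⁺ < Te²⁻ (isoelectronic, higher Z=56 is smaller).
Merged order: Sc³⁺ < Y³⁺ < Sr²⁺ < Ba²⁺ < Te²⁻ — Ba²⁺ is number 4.

4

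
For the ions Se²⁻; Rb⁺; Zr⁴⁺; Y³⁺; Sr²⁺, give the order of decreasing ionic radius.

Se²⁻ > Rb⁺ > Sr²⁺ > Y³⁺ > Zr⁴⁺

All of these have 36 electrons (isoelectronic). With the same electron cloud, the ion with the most protons pulls it in tightest. Nuclear charges: Zr⁴⁺ (Z=40), Y³⁺ (Z=39), Sr²⁺ (Z=38), Rb⁺ (Z=37), Se²⁻ (Z=34). Highest Z is smallest.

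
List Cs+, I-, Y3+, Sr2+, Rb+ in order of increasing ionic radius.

Y3+ < Sr2+ < Rb+ < Cs+ < I-

Tabulating Z and e⁻: Y3+ (Z=39, 36 e⁻), Sr2+ (Z=38, 36 e⁻), Rb+ (Z=37, 36 e⁻), Cs+ (Z=55, 54 e⁻), I- (Z=53, 54 e⁻). Y3+ < Sr2+ (isoelectronic, higher Z=39 is smaller); Sr2+ < Rb+ (isoelectronic, higher Z=38 is smaller); Rb+ < Cs+ (same group, 1 shell fewer); Cs+ < I- (isoelectronic, higher Z=55 is smaller).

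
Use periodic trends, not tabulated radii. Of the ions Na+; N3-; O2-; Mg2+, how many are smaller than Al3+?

0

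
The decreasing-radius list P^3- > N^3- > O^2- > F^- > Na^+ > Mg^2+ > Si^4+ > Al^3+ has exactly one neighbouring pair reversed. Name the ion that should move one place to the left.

The pair Si^4+, Al^3+ is the wrong way round — both have 10 electrons but Z(Si)=14 > Z(Al)=13, so Si^4+ should be the smaller of the two. All other adjacent pairs agree with periodic trends, so Al^3+ is the misplaced ion.

Al^3+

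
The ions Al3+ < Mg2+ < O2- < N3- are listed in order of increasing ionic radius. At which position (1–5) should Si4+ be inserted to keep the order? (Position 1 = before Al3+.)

1

All of these have 10 electrons (isoelectronic). With the same electron cloud, the ion with the most protons pulls it in tightest. Nuclear charges: Si4+ (Z=14), Al3+ (Z=13), Mg2+ (Z=12), O2- (Z=8), N3- (Z=7). Highest Z is smallest.
The complete sequence is Si4+ < Al3+ < Mg2+ < O2- < N3-. Si4+ sits at position 1.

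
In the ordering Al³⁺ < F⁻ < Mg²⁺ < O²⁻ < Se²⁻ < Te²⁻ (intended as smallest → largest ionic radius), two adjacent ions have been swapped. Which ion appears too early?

F⁻

Check each adjacent pair. F⁻ and Mg²⁺ are reversed: they are isoelectronic (10 e⁻) and Mg has more protons than F (12 vs 9), making Mg²⁺ smaller. No other neighbouring pair contradicts the periodic trends, so F⁻ is the ion listed too early.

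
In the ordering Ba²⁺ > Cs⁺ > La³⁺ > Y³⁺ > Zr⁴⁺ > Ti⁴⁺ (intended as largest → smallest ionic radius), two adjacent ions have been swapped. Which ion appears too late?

Scanning neighbour by neighbour, only Ba²⁺/Cs⁺ violates a trend: they are isoelectronic (54 e⁻) and Ba has more protons than Cs (56 vs 55), making Ba²⁺ smaller. That makes Cs⁺ the one sitting a position late relative to where it belongs.

Cs⁺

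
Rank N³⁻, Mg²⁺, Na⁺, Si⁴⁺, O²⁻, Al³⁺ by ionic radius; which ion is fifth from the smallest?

O²⁻

All of these have 10 electrons (isoelectronic). With the same electron cloud, the ion with the most protons pulls it in tightest. Nuclear charges: Si⁴⁺ (Z=14), Al³⁺ (Z=13), Mg²⁺ (Z=12), Na⁺ (Z=11), O²⁻ (Z=8), N³⁻ (Z=7). Highest Z is smallest.
That gives Si⁴⁺ < Al³⁺ < Mg²⁺ < Na⁺ < O²⁻ < N³⁻. From the smallest end, number 5 is O²⁻.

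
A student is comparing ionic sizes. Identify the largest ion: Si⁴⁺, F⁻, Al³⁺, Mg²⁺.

F⁻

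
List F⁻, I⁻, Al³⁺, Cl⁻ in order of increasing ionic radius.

Al³⁺ < F⁻ < Cl⁻ < I⁻

Electron counts and nuclear charges: Al³⁺ has 10 e⁻ (Z=13), F⁻ has 10 e⁻ (Z=9), Cl⁻ has 18 e⁻ (Z=17), I⁻ has 54 e⁻ (Z=53). Al³⁺ < F⁻ (isoelectronic, higher Z=13 is smaller); F⁻ < Cl⁻ (same group, 1 shell fewer); Cl⁻ < I⁻ (same group, period 3 vs 5).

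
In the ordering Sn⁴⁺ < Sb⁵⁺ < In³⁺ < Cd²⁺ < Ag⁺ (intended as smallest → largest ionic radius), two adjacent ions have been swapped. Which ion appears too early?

Sn⁴⁺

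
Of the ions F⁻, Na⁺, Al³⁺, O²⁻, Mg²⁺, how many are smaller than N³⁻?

5

Each ion has 10 electrons. The ranking follows nuclear charge in reverse — greater Z gives a smaller radius. Al³⁺ (Z=13), Mg²⁺ (Z=12), Na⁺ (Z=11), F⁻ (Z=9), O²⁻ (Z=8), N³⁻ (Z=7).
Ordering all of them (including N³⁻) by radius gives Al³⁺ < Mg²⁺ < Na⁺ < F⁻ < O²⁻ < N³⁻. Count: 5.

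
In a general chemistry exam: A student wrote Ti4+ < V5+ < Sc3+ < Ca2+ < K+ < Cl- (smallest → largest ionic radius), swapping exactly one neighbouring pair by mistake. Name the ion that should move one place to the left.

V5+

Scanning neighbour by neighbour, only Ti4+/V5+ violates a trend: they are isoelectronic (18 e⁻) and V has more protons than Ti (23 vs 22), making V5+ smaller. That makes V5+ the one sitting a position late relative to where it belongs.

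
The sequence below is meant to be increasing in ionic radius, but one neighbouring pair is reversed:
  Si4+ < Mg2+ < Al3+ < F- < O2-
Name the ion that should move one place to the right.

Check each adjacent pair. Mg2+ and Al3+ are reversed: both have 10 electrons but Z(Al)=13 > Z(Mg)=12, so Al3+ should be the smaller of the two. No other neighbouring pair contradicts the periodic trends, so Mg2+ is the ion listed too early.

Mg2+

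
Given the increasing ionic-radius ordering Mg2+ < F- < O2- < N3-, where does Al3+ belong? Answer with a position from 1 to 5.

Each ion has 10 electrons. The ranking follows nuclear charge in reverse — greater Z gives a smaller radius. Al3+ (Z=13), Mg2+ (Z=12), F- (Z=9), O2- (Z=8), N3- (Z=7).
Putting Al3+ in gives Al3+ < Mg2+ < F- < O2- < N3-; it lands at slot 1.

1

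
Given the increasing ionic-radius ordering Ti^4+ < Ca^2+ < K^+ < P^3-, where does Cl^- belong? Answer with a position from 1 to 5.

Isoelectronic series (18 e⁻ each). Size is set by nuclear charge: more protons means a smaller ion. Ti^4+ (Z=22), Ca^2+ (Z=20), K^+ (Z=19), Cl^- (Z=17), P^3- (Z=15).
Merged order: Ti^4+ < Ca^2+ < K^+ < Cl^- < P^3- — Cl^- is number 4.

4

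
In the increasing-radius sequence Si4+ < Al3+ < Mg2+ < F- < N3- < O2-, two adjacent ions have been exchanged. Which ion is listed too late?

Compare adjacent ions: O2- and N3- share 10 electrons; the higher nuclear charge on O (Z=8) contracts it more, so O2- < N3- — yet in this increasing list N3- sits before O2-. Nothing else is reversed, so O2- should move one place to the left.

O2-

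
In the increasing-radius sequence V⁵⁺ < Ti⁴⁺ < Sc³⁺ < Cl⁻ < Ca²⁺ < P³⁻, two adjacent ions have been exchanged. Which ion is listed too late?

Ca²⁺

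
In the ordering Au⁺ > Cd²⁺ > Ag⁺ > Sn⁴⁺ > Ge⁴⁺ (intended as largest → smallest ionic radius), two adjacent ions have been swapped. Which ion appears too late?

Ag⁺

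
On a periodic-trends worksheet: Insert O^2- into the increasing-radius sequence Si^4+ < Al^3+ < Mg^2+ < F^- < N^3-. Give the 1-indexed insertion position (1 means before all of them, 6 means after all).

All of these have 10 electrons (isoelectronic). With the same electron cloud, the ion with the most protons pulls it in tightest. Nuclear charges: Si^4+ (Z=14), Al^3+ (Z=13), Mg^2+ (Z=12), F^- (Z=9), O^2- (Z=8), N^3- (Z=7). Highest Z is smallest.
The complete sequence is Si^4+ < Al^3+ < Mg^2+ < F^- < O^2- < N^3-. O^2- sits at position 5.

5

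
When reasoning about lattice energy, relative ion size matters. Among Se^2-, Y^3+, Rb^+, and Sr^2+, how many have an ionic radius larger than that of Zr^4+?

4

These species are isoelectronic with 36 electrons. The only difference is the number of protons: Zr^4+ (Z=40), Y^3+ (Z=39), Sr^2+ (Z=38), Rb^+ (Z=37), Se^2- (Z=34). The strongest nuclear pull (Zr^4+) gives the smallest ion.
Placing each against Zr^4+: smaller — none; larger — Y^3+, Sr^2+, Rb^+, Se^2-. So 4 are larger.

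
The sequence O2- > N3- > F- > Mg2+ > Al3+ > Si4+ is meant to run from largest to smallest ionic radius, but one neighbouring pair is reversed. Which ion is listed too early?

Check each adjacent pair. O2- and N3- are reversed: they are isoelectronic (10 e⁻) and O has more protons than N (8 vs 7), making O2- smaller. No other neighbouring pair contradicts the periodic trends, so O2- is the ion listed too early.

O2-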